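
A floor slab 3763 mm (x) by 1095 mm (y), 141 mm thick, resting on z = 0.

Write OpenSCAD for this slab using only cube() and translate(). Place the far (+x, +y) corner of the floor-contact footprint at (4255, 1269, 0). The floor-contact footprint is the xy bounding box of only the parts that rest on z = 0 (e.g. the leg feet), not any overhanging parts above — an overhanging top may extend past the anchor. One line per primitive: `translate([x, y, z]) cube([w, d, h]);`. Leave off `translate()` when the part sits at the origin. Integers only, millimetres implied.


translate([492, 174, 0]) cube([3763, 1095, 141]);


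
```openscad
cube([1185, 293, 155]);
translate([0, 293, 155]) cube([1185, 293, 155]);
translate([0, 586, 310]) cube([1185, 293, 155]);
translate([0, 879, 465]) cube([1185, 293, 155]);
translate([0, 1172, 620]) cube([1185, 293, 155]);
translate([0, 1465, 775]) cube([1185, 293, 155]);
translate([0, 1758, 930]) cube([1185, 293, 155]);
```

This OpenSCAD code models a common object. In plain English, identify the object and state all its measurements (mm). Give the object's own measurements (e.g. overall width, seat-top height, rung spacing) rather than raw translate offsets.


A straight staircase of 7 solid steps. Each step is 1185 mm wide (x), 293 mm deep (y, the going) and 155 mm tall (the rise). The first step rests on the floor; each subsequent step sits one going further in +y and one rise higher in +z, directly behind and above the previous step with no overlap.


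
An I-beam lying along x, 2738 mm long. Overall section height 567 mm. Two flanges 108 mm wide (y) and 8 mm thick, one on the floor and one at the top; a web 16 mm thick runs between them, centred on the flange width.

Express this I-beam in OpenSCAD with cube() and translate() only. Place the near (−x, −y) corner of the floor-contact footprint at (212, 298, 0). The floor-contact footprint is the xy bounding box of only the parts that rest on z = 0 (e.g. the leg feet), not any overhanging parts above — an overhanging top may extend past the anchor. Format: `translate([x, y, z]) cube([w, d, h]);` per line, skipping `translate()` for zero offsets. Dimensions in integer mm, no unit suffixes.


translate([212, 298, 0]) cube([2738, 108, 8]);
translate([212, 344, 8]) cube([2738, 16, 551]);
translate([212, 298, 559]) cube([2738, 108, 8]);


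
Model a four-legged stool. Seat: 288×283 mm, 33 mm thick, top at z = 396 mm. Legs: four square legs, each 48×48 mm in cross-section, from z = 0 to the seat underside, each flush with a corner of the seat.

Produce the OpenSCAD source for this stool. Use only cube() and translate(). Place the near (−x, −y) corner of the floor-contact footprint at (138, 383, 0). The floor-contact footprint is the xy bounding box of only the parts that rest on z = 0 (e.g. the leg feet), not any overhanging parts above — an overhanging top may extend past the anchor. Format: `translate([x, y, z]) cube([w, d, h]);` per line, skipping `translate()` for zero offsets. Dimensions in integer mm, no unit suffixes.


translate([138, 383, 363]) cube([288, 283, 33]);
translate([138, 383, 0]) cube([48, 48, 363]);
translate([378, 383, 0]) cube([48, 48, 363]);
translate([138, 618, 0]) cube([48, 48, 363]);
translate([378, 618, 0]) cube([48, 48, 363]);


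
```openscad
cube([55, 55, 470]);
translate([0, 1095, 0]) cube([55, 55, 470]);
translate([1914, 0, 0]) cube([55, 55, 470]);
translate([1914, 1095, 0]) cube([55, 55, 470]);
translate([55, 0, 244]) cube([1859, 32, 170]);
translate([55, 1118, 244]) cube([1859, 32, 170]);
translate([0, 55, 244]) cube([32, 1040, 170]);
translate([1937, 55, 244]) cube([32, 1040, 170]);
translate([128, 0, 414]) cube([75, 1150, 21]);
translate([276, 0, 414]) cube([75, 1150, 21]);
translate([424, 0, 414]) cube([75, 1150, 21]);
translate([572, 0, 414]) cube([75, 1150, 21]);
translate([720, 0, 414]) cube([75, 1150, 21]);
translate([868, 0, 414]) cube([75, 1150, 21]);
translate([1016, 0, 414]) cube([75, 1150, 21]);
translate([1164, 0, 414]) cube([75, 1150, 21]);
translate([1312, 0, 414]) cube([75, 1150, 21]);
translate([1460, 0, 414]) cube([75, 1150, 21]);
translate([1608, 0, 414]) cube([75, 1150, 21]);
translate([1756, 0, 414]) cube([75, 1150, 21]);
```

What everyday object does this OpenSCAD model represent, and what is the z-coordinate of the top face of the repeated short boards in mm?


A bed frame. The slat-top height is 435 mm.

Four posts, four rails, and a row of slats — a bed frame. Slats sit on the rails at z = 244 + 170 = 414; with slat thickness 21, the top is 435 mm.


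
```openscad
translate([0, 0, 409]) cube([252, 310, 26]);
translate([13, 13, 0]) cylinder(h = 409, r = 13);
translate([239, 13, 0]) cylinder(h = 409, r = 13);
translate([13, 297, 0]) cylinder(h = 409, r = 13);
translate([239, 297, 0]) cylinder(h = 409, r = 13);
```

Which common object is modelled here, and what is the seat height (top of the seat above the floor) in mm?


A stool. The seat height is 435 mm.

A 252×310×26 slab at z = 409 on four corner cylinders — a stool. The seat top is 409 + 26 = 435 mm.


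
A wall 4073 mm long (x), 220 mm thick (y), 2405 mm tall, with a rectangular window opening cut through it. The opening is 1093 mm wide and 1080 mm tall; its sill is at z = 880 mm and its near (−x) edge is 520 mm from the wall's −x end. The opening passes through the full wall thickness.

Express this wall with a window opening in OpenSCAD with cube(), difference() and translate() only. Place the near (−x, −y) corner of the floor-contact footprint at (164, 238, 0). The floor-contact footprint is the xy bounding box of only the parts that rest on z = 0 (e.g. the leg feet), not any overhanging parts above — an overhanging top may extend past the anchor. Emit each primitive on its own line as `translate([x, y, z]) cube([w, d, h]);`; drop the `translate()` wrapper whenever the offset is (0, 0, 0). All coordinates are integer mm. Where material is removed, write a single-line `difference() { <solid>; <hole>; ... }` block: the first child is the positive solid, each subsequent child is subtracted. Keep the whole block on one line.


difference() { translate([164, 238, 0]) cube([4073, 220, 2405]); translate([684, 238, 880]) cube([1093, 220, 1080]); }


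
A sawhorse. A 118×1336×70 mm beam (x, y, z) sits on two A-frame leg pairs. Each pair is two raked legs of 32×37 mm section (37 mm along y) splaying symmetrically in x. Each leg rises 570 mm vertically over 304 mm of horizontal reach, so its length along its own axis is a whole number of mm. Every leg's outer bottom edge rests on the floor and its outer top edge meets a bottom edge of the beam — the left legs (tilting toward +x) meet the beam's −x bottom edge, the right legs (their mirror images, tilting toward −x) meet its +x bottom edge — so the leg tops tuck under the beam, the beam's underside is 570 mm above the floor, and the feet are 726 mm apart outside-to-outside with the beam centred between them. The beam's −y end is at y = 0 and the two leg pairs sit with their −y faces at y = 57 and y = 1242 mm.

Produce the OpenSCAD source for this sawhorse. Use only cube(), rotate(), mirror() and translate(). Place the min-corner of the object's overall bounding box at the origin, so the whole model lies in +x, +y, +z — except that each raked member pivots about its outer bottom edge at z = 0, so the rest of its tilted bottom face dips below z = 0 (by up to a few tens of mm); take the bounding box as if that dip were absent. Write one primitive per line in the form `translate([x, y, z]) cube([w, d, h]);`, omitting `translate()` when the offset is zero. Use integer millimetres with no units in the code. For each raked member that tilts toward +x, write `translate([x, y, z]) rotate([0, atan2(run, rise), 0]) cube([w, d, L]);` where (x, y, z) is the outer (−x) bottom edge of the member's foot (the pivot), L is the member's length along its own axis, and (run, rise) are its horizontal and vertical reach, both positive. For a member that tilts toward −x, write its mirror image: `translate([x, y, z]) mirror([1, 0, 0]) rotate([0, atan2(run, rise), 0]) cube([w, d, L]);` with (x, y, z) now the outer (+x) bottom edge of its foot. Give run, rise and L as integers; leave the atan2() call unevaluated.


translate([304, 0, 570]) cube([118, 1336, 70]);
translate([0, 57, 0]) rotate([0, atan2(304, 570), 0]) cube([32, 37, 646]);
translate([726, 57, 0]) mirror([1, 0, 0]) rotate([0, atan2(304, 570), 0]) cube([32, 37, 646]);
translate([0, 1242, 0]) rotate([0, atan2(304, 570), 0]) cube([32, 37, 646]);
translate([726, 1242, 0]) mirror([1, 0, 0]) rotate([0, atan2(304, 570), 0]) cube([32, 37, 646]);


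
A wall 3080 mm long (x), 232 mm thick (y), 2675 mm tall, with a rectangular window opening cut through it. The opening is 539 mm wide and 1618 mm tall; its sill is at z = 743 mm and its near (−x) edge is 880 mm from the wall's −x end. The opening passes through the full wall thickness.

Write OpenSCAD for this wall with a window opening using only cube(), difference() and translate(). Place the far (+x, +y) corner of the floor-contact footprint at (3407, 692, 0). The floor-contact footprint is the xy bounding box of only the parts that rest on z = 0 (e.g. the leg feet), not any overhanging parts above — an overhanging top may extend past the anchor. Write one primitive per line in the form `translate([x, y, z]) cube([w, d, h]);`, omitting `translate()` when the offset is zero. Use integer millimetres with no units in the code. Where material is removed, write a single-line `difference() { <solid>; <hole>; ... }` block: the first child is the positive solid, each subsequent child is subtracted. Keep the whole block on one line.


difference() { translate([327, 460, 0]) cube([3080, 232, 2675]); translate([1207, 460, 743]) cube([539, 232, 1618]); }


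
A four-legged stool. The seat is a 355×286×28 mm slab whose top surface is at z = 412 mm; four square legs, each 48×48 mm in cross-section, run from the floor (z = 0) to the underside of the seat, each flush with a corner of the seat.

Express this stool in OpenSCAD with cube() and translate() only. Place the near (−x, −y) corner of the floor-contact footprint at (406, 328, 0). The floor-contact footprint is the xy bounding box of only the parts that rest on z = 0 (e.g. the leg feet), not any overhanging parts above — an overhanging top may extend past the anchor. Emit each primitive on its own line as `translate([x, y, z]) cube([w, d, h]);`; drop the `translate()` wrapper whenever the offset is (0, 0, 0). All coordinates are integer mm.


translate([406, 328, 384]) cube([355, 286, 28]);
translate([406, 328, 0]) cube([48, 48, 384]);
translate([713, 328, 0]) cube([48, 48, 384]);
translate([406, 566, 0]) cube([48, 48, 384]);
translate([713, 566, 0]) cube([48, 48, 384]);


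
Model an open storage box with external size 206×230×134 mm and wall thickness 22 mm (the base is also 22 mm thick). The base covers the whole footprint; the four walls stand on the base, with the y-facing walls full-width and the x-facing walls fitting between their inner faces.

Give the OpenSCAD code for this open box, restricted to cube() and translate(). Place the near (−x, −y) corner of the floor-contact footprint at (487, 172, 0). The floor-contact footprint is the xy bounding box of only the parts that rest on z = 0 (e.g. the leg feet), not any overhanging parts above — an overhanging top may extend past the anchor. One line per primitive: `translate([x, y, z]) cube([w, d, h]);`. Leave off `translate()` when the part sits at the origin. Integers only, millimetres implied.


translate([487, 172, 0]) cube([206, 230, 22]);
translate([487, 172, 22]) cube([206, 22, 112]);
translate([487, 380, 22]) cube([206, 22, 112]);
translate([487, 194, 22]) cube([22, 186, 112]);
translate([671, 194, 22]) cube([22, 186, 112]);


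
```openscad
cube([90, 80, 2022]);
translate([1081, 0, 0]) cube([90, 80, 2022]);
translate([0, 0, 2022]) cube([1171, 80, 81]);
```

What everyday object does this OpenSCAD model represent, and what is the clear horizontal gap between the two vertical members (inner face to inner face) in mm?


A door frame. The clear opening width is 991 mm.

Two 2022 mm tall posts with a header on top — a door frame. The left jamb is 90 mm wide at x = 0; the right jamb starts at x = 1081. The clear opening is 1081 − 90 = 991 mm.


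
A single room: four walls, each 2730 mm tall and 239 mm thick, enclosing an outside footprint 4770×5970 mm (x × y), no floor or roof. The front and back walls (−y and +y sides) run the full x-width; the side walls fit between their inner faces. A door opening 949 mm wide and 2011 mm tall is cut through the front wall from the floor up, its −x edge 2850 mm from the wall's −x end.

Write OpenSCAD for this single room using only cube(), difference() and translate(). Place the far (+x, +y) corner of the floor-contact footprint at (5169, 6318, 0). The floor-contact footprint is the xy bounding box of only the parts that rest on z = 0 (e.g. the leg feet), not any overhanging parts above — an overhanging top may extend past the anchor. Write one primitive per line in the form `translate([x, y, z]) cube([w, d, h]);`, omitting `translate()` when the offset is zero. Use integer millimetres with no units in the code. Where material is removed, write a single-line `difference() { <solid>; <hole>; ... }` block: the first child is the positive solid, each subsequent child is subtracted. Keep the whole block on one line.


difference() { translate([399, 348, 0]) cube([4770, 239, 2730]); translate([3249, 348, 0]) cube([949, 239, 2011]); }
translate([399, 6079, 0]) cube([4770, 239, 2730]);
translate([399, 587, 0]) cube([239, 5492, 2730]);
translate([4930, 587, 0]) cube([239, 5492, 2730]);


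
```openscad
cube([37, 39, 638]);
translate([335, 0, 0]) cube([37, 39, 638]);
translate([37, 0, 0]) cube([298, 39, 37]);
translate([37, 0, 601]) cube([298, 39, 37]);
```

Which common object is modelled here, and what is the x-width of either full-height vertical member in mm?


A picture frame. The border width is 37 mm.

Four thin pieces enclosing a rectangular opening — a picture frame. The two full-height stiles are 638 mm tall; the top rail sits at z = 601 and is 37 mm tall, so the border above the opening is 638 − 601 = 37 mm, matching the stile x-width.


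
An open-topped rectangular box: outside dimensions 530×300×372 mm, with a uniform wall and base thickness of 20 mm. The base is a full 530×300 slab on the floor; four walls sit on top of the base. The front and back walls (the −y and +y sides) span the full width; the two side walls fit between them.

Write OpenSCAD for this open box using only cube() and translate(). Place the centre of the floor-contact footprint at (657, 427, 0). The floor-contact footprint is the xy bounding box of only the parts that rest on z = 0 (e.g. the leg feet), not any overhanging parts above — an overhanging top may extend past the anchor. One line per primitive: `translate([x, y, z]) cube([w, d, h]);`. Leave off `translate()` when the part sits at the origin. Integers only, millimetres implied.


translate([392, 277, 0]) cube([530, 300, 20]);
translate([392, 277, 20]) cube([530, 20, 352]);
translate([392, 557, 20]) cube([530, 20, 352]);
translate([392, 297, 20]) cube([20, 260, 352]);
translate([902, 297, 20]) cube([20, 260, 352]);


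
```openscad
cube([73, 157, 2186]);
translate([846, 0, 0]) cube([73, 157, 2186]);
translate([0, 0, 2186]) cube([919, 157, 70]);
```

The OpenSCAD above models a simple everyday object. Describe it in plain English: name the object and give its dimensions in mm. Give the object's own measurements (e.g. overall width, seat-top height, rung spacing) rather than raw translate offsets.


A door frame. The clear opening is 773 mm wide and 2186 mm high. Two 73 mm wide jambs, 157 mm deep, stand either side of the opening from the floor to the top of the opening. A 70 mm thick head sits across the top of both jambs, spanning the full outside width of the frame.


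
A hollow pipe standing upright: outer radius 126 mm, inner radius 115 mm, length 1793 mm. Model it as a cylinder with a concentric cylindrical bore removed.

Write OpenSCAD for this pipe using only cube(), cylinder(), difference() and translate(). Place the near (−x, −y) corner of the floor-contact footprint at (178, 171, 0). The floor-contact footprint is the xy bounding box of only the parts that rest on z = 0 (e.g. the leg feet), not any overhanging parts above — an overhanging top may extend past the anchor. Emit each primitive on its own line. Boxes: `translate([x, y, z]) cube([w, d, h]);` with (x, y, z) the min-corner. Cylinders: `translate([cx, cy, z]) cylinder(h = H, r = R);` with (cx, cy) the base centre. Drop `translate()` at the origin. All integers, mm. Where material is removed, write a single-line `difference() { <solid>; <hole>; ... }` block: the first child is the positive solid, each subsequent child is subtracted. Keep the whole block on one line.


difference() { translate([304, 297, 0]) cylinder(h = 1793, r = 126); translate([304, 297, 0]) cylinder(h = 1793, r = 115); }


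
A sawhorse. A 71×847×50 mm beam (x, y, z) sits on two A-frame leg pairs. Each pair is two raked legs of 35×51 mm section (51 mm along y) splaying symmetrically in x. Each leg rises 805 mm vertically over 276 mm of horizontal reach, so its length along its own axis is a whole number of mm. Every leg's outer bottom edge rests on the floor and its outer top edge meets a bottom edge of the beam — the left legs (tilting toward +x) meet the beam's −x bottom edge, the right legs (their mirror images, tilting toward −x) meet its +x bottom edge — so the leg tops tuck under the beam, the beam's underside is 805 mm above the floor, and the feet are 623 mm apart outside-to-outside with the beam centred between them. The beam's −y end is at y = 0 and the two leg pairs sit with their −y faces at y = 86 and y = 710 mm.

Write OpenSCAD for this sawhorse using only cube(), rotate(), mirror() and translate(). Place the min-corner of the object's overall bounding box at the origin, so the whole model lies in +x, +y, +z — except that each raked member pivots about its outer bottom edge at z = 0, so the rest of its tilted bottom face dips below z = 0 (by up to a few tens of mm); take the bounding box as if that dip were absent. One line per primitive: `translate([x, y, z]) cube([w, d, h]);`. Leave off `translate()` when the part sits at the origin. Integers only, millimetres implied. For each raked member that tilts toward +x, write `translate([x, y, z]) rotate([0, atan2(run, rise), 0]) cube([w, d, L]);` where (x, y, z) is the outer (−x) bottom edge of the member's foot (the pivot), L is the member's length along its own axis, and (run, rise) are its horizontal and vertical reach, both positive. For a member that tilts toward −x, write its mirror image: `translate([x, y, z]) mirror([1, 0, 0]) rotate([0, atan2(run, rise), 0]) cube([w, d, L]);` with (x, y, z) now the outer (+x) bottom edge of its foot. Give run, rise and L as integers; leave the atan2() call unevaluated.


translate([276, 0, 805]) cube([71, 847, 50]);
translate([0, 86, 0]) rotate([0, atan2(276, 805), 0]) cube([35, 51, 851]);
translate([623, 86, 0]) mirror([1, 0, 0]) rotate([0, atan2(276, 805), 0]) cube([35, 51, 851]);
translate([0, 710, 0]) rotate([0, atan2(276, 805), 0]) cube([35, 51, 851]);
translate([623, 710, 0]) mirror([1, 0, 0]) rotate([0, atan2(276, 805), 0]) cube([35, 51, 851]);


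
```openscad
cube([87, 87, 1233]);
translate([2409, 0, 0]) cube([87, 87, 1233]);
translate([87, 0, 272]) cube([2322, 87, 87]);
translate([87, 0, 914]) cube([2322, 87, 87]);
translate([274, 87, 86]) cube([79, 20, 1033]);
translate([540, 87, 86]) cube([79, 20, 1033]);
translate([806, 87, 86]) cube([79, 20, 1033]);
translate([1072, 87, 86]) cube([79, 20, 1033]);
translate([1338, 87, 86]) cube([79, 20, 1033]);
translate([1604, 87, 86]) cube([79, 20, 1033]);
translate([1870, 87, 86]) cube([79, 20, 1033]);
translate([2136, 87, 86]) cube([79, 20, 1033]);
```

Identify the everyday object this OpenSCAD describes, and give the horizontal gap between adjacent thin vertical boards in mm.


A fence section. The picket gap is 187 mm.

Two posts, two rails, 8 pickets — a fence section. Span 2322 mm holds 8 pickets of 79 mm with 9 equal gaps: ⌊(2322 − 8·79) / 9⌋ = 187 mm.


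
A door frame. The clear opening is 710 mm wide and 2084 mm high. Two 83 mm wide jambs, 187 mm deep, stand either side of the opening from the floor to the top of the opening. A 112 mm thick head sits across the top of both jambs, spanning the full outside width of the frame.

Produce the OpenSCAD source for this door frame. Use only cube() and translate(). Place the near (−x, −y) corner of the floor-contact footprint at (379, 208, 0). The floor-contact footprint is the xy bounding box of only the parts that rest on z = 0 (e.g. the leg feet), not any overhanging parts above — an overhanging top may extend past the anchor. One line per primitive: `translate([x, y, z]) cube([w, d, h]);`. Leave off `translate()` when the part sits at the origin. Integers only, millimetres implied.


translate([379, 208, 0]) cube([83, 187, 2084]);
translate([1172, 208, 0]) cube([83, 187, 2084]);
translate([379, 208, 2084]) cube([876, 187, 112]);


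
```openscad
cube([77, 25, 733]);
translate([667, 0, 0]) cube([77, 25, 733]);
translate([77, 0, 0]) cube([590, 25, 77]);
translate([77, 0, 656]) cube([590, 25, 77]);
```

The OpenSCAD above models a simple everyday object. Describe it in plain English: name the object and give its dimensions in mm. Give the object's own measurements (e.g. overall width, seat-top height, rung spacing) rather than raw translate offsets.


A rectangular picture frame lying in the x–z plane (depth along y). The opening is 590 mm wide (x) by 579 mm tall (z), surrounded by a border 77 mm wide on all four sides. The frame is 25 mm deep and is made of two full-height vertical stiles with two horizontal rails fitted between them.


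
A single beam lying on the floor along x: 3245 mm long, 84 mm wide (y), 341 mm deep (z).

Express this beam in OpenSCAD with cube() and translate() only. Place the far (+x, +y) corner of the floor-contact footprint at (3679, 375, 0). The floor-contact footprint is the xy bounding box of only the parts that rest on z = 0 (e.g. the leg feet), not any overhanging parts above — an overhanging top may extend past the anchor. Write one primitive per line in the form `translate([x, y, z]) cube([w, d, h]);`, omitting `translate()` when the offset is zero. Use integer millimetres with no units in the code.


translate([434, 291, 0]) cube([3245, 84, 341]);


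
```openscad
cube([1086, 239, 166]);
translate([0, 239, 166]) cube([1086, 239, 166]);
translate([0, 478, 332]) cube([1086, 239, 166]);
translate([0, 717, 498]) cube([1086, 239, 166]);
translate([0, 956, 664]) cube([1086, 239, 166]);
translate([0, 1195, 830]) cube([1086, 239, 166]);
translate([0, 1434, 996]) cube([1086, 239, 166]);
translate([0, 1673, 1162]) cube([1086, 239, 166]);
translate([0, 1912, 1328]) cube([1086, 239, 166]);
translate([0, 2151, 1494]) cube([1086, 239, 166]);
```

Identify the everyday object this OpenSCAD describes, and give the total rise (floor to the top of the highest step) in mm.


A staircase. The total rise is 1660 mm.

10 identical blocks, each offset up and back from the previous — a staircase. Each step is 166 mm tall and there are 10 of them, so the total rise is 10 × 166 = 1660 mm.


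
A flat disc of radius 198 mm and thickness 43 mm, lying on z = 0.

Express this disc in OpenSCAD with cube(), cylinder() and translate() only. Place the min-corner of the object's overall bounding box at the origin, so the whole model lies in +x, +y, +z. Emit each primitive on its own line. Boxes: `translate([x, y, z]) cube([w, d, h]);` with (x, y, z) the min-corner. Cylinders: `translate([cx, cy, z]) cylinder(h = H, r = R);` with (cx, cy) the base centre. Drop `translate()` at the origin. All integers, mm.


translate([198, 198, 0]) cylinder(h = 43, r = 198);


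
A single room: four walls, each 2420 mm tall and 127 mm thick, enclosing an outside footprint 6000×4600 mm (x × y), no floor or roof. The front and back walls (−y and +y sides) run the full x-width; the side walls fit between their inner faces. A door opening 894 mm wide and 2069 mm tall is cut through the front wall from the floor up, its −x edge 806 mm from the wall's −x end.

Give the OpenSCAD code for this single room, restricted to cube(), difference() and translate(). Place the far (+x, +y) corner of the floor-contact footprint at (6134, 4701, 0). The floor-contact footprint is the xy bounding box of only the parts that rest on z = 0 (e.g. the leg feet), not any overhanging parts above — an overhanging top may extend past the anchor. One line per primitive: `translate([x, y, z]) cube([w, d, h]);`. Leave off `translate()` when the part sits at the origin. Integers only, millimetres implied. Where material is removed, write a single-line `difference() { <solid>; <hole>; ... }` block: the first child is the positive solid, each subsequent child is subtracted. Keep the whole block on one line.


difference() { translate([134, 101, 0]) cube([6000, 127, 2420]); translate([940, 101, 0]) cube([894, 127, 2069]); }
translate([134, 4574, 0]) cube([6000, 127, 2420]);
translate([134, 228, 0]) cube([127, 4346, 2420]);
translate([6007, 228, 0]) cube([127, 4346, 2420]);


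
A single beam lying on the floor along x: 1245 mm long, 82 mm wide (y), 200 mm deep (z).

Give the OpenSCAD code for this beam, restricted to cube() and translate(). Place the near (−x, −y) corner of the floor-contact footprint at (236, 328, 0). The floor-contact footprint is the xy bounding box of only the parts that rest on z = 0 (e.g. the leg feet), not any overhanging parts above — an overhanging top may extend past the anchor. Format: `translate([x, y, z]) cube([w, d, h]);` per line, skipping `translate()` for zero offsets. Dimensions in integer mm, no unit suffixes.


translate([236, 328, 0]) cube([1245, 82, 200]);


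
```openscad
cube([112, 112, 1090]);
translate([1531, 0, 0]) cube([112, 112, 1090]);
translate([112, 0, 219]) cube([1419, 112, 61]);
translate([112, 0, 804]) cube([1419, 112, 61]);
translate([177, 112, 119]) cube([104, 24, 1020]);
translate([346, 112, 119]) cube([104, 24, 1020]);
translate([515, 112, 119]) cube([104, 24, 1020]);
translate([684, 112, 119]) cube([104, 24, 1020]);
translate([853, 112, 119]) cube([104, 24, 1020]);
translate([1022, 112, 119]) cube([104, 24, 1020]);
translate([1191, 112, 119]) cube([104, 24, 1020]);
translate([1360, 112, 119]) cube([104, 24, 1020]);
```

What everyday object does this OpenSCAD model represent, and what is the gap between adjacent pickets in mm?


A fence section. The picket gap is 65 mm.

Two posts, two rails, 8 pickets — a fence section. Span 1419 mm holds 8 pickets of 104 mm with 9 equal gaps: ⌊(1419 − 8·104) / 9⌋ = 65 mm.


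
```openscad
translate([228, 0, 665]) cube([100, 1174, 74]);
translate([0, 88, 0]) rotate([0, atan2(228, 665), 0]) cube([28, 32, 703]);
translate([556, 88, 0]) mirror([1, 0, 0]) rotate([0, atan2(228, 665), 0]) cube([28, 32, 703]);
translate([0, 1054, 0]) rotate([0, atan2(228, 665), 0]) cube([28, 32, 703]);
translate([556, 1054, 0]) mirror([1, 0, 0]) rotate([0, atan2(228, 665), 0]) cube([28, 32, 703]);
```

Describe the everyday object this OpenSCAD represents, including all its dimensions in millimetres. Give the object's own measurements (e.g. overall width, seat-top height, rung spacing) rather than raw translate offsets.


A sawhorse. A 100×1174×74 mm beam (x, y, z) sits on two A-frame leg pairs. Each pair is two raked legs of 28×32 mm section (32 mm along y) splaying symmetrically in x. Each leg rises 665 mm vertically over 228 mm of horizontal reach and is 703 mm long along its own axis. Every leg's outer bottom edge rests on the floor and its outer top edge meets a bottom edge of the beam — the left legs (tilting toward +x) meet the beam's −x bottom edge, the right legs (their mirror images, tilting toward −x) meet its +x bottom edge — so the leg tops tuck under the beam, the beam's underside is 665 mm above the floor, and the feet are 556 mm apart outside-to-outside with the beam centred between them. The two leg pairs are set in 88 mm from either end of the beam.


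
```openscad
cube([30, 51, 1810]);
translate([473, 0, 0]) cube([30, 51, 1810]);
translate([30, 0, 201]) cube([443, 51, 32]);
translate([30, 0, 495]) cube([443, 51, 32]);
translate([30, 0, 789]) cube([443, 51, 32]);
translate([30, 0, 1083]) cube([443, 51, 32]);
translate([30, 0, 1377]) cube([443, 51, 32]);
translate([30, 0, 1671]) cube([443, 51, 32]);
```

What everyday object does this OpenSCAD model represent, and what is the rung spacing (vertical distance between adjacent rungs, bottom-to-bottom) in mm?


A ladder. The rung spacing is 294 mm.

Two tall 30×51 posts with 6 short bars between them — a ladder. Adjacent rungs sit at z = 201 and z = 495, so the spacing is 495 − 201 = 294 mm.


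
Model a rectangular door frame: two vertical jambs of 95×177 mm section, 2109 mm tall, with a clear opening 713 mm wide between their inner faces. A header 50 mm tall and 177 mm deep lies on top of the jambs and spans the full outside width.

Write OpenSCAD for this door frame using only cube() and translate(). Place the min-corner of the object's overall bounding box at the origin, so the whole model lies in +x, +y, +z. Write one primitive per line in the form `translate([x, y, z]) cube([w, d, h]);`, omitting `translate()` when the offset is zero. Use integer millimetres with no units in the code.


cube([95, 177, 2109]);
translate([808, 0, 0]) cube([95, 177, 2109]);
translate([0, 0, 2109]) cube([903, 177, 50]);


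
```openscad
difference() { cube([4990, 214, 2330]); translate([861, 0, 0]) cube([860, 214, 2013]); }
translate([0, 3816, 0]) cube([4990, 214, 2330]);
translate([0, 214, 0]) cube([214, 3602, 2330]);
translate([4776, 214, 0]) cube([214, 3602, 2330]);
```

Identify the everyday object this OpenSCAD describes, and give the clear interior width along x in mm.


A single room. The interior width is 4562 mm.

Four walls enclosing a rectangle with a door in the front wall — a room. Outside width 4990 minus two 214 mm walls gives 4562 mm.


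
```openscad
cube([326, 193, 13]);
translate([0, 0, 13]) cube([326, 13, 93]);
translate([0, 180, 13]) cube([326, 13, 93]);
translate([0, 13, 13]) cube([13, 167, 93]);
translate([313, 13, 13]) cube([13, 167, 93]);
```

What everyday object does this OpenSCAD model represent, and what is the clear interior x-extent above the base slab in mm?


An open box. The internal width is 300 mm.

A 326×193 base slab with four walls standing on it — an open box. The base is 326 mm wide and the walls are 13 mm thick, so the internal width is 326 − 2 × 13 = 300 mm.


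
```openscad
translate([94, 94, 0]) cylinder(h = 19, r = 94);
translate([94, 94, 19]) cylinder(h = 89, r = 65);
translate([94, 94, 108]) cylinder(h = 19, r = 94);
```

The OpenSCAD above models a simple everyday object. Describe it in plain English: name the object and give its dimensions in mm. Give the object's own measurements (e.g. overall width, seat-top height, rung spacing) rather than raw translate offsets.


A spool: two coaxial disc flanges of radius 94 mm and thickness 19 mm, joined by a core cylinder of radius 65 mm and height 89 mm. The lower flange rests on z = 0 and the three cylinders share a vertical axis.


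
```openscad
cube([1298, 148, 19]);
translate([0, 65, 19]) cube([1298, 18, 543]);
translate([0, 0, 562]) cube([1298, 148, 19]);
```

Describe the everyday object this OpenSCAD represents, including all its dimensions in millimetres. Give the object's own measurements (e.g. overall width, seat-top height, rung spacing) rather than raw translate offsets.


An I-beam lying along x, 1298 mm long. Overall section height 581 mm. Two flanges 148 mm wide (y) and 19 mm thick, one on the floor and one at the top; a web 18 mm thick runs between them, centred on the flange width.


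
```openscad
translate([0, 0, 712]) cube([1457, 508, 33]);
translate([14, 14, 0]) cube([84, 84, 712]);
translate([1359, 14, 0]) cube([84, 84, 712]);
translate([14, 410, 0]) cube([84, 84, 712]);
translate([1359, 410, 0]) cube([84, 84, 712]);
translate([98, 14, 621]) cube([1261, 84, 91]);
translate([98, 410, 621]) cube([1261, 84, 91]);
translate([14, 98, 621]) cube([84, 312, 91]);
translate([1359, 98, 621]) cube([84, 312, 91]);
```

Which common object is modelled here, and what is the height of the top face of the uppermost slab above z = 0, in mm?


A table. The table height is 745 mm.

A 1457×508×33 slab sits at z = 712 on four 84 mm square posts — a table. The top surface is at 712 + 33 = 745 mm.


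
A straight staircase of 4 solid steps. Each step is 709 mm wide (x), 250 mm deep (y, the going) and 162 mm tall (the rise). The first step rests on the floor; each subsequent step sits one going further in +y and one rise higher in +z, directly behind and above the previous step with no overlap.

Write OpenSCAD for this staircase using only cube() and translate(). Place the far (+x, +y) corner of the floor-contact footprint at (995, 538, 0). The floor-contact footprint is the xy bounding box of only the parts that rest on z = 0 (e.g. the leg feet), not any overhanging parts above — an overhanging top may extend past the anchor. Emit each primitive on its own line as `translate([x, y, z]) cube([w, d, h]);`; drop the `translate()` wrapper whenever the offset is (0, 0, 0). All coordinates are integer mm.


translate([286, 288, 0]) cube([709, 250, 162]);
translate([286, 538, 162]) cube([709, 250, 162]);
translate([286, 788, 324]) cube([709, 250, 162]);
translate([286, 1038, 486]) cube([709, 250, 162]);


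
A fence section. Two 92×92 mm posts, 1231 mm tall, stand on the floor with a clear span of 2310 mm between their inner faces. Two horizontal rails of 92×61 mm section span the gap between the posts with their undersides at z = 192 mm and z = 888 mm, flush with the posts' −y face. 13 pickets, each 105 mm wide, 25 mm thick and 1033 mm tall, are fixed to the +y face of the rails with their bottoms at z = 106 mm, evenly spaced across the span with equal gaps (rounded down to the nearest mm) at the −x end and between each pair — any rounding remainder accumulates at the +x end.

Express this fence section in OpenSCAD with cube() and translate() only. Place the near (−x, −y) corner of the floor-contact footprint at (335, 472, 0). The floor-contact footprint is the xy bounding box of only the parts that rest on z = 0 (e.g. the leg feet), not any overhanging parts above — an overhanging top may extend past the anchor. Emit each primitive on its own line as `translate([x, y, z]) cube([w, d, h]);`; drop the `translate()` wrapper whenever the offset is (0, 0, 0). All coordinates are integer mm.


translate([335, 472, 0]) cube([92, 92, 1231]);
translate([2737, 472, 0]) cube([92, 92, 1231]);
translate([427, 472, 192]) cube([2310, 92, 61]);
translate([427, 472, 888]) cube([2310, 92, 61]);
translate([494, 564, 106]) cube([105, 25, 1033]);
translate([666, 564, 106]) cube([105, 25, 1033]);
translate([838, 564, 106]) cube([105, 25, 1033]);
translate([1010, 564, 106]) cube([105, 25, 1033]);
translate([1182, 564, 106]) cube([105, 25, 1033]);
translate([1354, 564, 106]) cube([105, 25, 1033]);
translate([1526, 564, 106]) cube([105, 25, 1033]);
translate([1698, 564, 106]) cube([105, 25, 1033]);
translate([1870, 564, 106]) cube([105, 25, 1033]);
translate([2042, 564, 106]) cube([105, 25, 1033]);
translate([2214, 564, 106]) cube([105, 25, 1033]);
translate([2386, 564, 106]) cube([105, 25, 1033]);
translate([2558, 564, 106]) cube([105, 25, 1033]);


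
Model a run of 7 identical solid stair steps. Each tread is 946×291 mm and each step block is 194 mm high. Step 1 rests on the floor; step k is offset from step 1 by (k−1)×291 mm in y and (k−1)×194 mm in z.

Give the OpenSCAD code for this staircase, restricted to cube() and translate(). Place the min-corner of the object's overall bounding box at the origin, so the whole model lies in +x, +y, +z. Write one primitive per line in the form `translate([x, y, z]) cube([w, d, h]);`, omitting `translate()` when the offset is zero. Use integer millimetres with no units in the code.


cube([946, 291, 194]);
translate([0, 291, 194]) cube([946, 291, 194]);
translate([0, 582, 388]) cube([946, 291, 194]);
translate([0, 873, 582]) cube([946, 291, 194]);
translate([0, 1164, 776]) cube([946, 291, 194]);
translate([0, 1455, 970]) cube([946, 291, 194]);
translate([0, 1746, 1164]) cube([946, 291, 194]);


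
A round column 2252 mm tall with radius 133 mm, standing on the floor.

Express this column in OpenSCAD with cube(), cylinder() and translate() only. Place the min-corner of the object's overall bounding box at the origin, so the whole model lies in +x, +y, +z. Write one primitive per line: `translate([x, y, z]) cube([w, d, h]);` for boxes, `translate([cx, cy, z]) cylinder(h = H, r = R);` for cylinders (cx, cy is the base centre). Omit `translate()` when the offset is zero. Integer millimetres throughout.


translate([133, 133, 0]) cylinder(h = 2252, r = 133);


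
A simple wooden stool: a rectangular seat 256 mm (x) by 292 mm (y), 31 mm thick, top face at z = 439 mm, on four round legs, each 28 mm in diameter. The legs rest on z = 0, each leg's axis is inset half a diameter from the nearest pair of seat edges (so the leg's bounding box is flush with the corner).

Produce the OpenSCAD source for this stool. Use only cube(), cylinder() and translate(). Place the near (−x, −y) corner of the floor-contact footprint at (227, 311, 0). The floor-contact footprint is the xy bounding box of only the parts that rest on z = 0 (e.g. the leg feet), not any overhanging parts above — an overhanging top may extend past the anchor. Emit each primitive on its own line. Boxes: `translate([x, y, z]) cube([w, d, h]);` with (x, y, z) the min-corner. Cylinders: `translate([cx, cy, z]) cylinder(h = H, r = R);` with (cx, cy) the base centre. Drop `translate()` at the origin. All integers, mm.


translate([227, 311, 408]) cube([256, 292, 31]);
translate([241, 325, 0]) cylinder(h = 408, r = 14);
translate([469, 325, 0]) cylinder(h = 408, r = 14);
translate([241, 589, 0]) cylinder(h = 408, r = 14);
translate([469, 589, 0]) cylinder(h = 408, r = 14);


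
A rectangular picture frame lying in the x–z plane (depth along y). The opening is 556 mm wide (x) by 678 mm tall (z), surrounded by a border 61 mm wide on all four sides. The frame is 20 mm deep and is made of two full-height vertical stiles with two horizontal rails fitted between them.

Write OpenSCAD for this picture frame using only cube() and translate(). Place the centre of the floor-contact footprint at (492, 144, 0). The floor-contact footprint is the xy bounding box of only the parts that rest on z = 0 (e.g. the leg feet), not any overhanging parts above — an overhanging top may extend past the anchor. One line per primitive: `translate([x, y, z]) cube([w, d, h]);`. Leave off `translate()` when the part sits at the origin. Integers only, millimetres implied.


translate([153, 134, 0]) cube([61, 20, 800]);
translate([770, 134, 0]) cube([61, 20, 800]);
translate([214, 134, 0]) cube([556, 20, 61]);
translate([214, 134, 739]) cube([556, 20, 61]);


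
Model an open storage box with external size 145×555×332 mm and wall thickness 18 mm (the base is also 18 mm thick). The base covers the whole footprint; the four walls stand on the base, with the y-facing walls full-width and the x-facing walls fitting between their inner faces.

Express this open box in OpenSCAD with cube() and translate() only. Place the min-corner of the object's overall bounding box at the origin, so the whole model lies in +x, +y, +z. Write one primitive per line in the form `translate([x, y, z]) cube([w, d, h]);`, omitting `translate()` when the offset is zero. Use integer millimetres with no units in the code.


cube([145, 555, 18]);
translate([0, 0, 18]) cube([145, 18, 314]);
translate([0, 537, 18]) cube([145, 18, 314]);
translate([0, 18, 18]) cube([18, 519, 314]);
translate([127, 18, 18]) cube([18, 519, 314]);
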